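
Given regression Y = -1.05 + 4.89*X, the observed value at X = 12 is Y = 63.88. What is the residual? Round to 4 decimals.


Compute yhat = -1.05 + (4.89)(12) = 57.6300.
Residual = actual - predicted = 63.88 - 57.6300 = 6.2500.

6.2500


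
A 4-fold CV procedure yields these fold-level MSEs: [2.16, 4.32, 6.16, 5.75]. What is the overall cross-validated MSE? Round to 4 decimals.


Sum of fold MSEs = 18.3900.
Average = 18.3900 / 4 = 4.5975.

4.5975


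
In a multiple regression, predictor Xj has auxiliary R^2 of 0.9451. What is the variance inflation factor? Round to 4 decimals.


VIF = 1 / (1 - 0.9451).
= 1 / 0.0549 = 18.2149.

18.2149


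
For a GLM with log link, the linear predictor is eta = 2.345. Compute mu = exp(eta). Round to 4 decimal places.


Apply the inverse link:
mu = e^2.345 = 10.4333.

10.4333


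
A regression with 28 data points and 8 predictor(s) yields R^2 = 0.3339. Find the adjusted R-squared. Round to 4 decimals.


Adjusted R^2 = 1 - (1 - R^2) * (n-1)/(n-p-1).
(1 - R^2) = 0.6661.
(n-1)/(n-p-1) = 27/19.
(1 - R^2) * (n-1) = 0.6661 * 27 = 17.9847.
Divide by (n-p-1): 17.9847 / 19 = 0.9466.
Adj R^2 = 1 - 0.9466 = 0.0534.

0.0534


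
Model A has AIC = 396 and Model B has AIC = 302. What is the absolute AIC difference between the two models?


Absolute difference = |396 - 302| = 94.
The model with lower AIC (B) is preferred.

94


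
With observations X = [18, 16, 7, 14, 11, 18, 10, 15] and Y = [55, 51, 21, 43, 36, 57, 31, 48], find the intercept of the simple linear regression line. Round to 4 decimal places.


Compute b1 = 3.1604 from the OLS formula.
With xbar = 13.6250 and ybar = 42.7500, the intercept is:
b0 = 42.7500 - 3.1604 * 13.6250 = -0.3106.

-0.3106


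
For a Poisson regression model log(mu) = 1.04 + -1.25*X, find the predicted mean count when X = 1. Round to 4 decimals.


Compute eta = 1.04 + -1.25 * 1 = -0.2100.
Apply inverse link: mu = e^-0.2100 = 0.8106.

0.8106


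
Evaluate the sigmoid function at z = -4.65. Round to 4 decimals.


First, exp(4.6500) = 104.5850.
Then sigma(z) = 1/(1 + 104.5850) = 0.0095.

0.0095


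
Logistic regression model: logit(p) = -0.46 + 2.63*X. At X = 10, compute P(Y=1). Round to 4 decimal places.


Linear predictor: z = -0.46 + 2.63 * 10 = 25.8400.
P = 1/(1 + exp(-25.8400)) = 1/(1 + 0.0000) = 1.0000.

1.0000


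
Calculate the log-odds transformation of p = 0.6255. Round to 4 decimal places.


The odds are p/(1-p) = 0.6255 / 0.3745 = 1.6702.
logit(p) = ln(1.6702) = 0.5130.

0.5130


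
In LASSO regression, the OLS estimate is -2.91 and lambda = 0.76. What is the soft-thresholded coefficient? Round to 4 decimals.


Check: |-2.91| = 2.91 vs lambda = 0.76.
Since |beta| > lambda, coefficient = sign(beta)*(|beta| - lambda) = -2.1500.
Soft-thresholded coefficient = -2.1500.

-2.1500


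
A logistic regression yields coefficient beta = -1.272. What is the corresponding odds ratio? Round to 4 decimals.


Odds ratio = exp(beta) = exp(-1.272).
= 0.2803.

0.2803


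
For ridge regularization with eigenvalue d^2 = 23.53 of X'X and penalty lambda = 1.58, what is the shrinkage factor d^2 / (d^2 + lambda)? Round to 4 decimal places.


Denominator = d^2 + lambda = 23.53 + 1.58 = 25.1100.
Shrinkage = 23.53 / 25.1100 = 0.9371.

0.9371


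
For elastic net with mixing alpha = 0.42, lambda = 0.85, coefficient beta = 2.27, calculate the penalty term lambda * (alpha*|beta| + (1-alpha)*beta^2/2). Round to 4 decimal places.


Compute:
L1 = 0.42 * 2.27 = 0.9534.
L2 = 0.58 * 2.27^2 / 2 = 1.4943.
Penalty = 0.85 * (0.9534 + 1.4943) = 2.0806.

2.0806


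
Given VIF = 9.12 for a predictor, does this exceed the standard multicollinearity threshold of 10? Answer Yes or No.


Check: VIF = 9.12 vs threshold = 10.
Since 9.12 < 10, the answer is No.

No


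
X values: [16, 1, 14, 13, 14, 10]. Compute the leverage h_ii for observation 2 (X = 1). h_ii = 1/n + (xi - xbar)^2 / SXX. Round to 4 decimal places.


Compute xbar = 11.3333 with n = 6 observations.
SXX = 147.3333.
Leverage = 1/6 + (1 - 11.3333)^2/147.3333 = 0.8914.

0.8914


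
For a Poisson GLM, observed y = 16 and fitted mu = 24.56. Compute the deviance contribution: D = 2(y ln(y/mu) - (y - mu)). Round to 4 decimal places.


y/mu = 16/24.56 = 0.651466 (approx.), and ln(16/24.56) = -0.428530.
y * ln(y/mu) = 16 * -0.428530 = -6.856480.
y - mu = -8.56.
D = 2 * (-6.856480 - -8.56) = 3.407040, which rounds to 3.4070.

3.4070


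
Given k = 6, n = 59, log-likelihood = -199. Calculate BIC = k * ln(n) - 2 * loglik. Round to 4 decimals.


ln(59) = 4.077537.
k * ln(n) = 6 * 4.077537 = 24.465222.
-2L = 398.
BIC = 24.465222 + 398 = 422.465222, which rounds to 422.4652.

422.4652


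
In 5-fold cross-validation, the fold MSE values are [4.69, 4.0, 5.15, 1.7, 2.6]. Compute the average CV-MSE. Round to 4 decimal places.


Add all fold MSEs: 18.1400.
Divide by k = 5: 18.1400/5 = 3.6280.

3.6280


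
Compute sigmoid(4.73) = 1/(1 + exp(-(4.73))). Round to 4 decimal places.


Compute exp(-4.7300) = 0.0088.
Sigmoid = 1 / (1 + 0.0088) = 1 / 1.0088 = 0.9913.

0.9913


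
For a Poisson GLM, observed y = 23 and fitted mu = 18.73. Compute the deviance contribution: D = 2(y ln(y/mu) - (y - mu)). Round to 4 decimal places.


Compute y*ln(y/mu) = 23*ln(23/18.73) = 23*0.205368 = 4.723464.
y - mu = 4.27.
D = 2*(4.723464 - (4.27)) = 0.906928, which rounds to 0.9069.

0.9069


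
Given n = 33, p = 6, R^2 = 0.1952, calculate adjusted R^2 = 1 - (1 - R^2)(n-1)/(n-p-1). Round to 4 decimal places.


Plug in: Adj R^2 = 1 - (1 - 0.1952) * 32/26.
= 1 - 0.8048 * 32/26
= 1 - 25.7536 / 26
= 1 - 0.9905 = 0.0095.

0.0095


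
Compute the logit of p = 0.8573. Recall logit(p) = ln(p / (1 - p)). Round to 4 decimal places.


The odds are p/(1-p) = 0.8573 / 0.1427 = 6.0077.
logit(p) = ln(6.0077) = 1.7930.

1.7930


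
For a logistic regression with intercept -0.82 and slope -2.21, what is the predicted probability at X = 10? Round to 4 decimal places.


Linear predictor: z = -0.82 + -2.21 * 10 = -22.9200.
P = 1/(1 + exp(22.9200)) = 1/(1 + 8995587353.5572) = 0.0000.

0.0000


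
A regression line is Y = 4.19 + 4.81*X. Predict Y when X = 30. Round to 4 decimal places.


Predicted value:
Y = 4.19 + (4.81)(30) = 4.19 + 144.3000 = 148.4900.

148.4900


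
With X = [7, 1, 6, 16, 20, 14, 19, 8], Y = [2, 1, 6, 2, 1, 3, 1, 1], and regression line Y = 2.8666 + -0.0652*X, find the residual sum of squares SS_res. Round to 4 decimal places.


Compute predicted values, then residuals = yi - yhat_i.
Residuals: [-0.4102, -1.8014, 3.5246, 0.1766, -0.5626, 1.0462, -0.6278, -1.3450].
SSres = sum(residual^2) = 19.4815.

19.4815


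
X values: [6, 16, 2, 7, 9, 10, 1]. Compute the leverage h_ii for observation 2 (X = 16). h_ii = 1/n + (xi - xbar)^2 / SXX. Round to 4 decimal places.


Mean of X: xbar = 7.2857.
SXX = 155.4286.
For X = 16: h = 1/7 + (16 - 7.2857)^2/155.4286 = 0.6314.

0.6314


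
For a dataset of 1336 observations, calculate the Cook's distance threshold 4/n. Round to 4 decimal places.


Using the rule of thumb:
Threshold = 4 / 1336 = 0.0030.

0.0030


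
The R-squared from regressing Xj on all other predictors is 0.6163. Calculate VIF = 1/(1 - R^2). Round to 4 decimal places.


Denominator: 1 - 0.6163 = 0.3837.
VIF = 1 / 0.3837 = 2.6062.

2.6062


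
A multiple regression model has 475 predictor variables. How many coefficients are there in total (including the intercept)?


Each predictor gets one coefficient, plus one intercept.
Total parameters = 475 + 1 = 476.

476


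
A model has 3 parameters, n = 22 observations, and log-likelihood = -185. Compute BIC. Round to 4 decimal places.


Compute k*ln(n) = 3*ln(22) = 3*3.091042 = 9.273126.
Then -2*loglik = 370.
BIC = 9.273126 + 370 = 379.273126, which rounds to 379.2731.

379.2731


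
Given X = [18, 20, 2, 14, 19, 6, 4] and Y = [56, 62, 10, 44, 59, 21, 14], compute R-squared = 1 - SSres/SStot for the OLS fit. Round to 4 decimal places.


Fit the OLS line: b0 = 3.2879, b1 = 2.9275.
SSres = 1.8611.
SStot = 3026.0000.
R^2 = 1 - 1.8611/3026.0000 = 0.9994.

0.9994


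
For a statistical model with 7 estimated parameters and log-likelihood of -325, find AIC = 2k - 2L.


AIC = 2*7 - 2*(-325).
= 14 + 650 = 664.

664


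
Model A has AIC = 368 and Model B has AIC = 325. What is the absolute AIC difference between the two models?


|AIC_A - AIC_B| = |368 - 325| = 43.
Model B is preferred (lower AIC).

43


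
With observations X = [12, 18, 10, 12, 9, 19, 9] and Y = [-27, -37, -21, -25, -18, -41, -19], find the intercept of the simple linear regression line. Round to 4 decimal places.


First find the slope: b1 = -2.1436.
Means: xbar = 12.7143, ybar = -26.8571.
b0 = ybar - b1 * xbar = -26.8571 - -2.1436 * 12.7143 = 0.3978.

0.3978


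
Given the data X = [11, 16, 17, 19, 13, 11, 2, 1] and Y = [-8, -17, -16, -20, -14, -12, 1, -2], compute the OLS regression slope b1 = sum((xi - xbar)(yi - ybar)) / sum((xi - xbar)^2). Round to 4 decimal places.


Calculate xbar = 11.2500, ybar = -11.0000.
S_xx = 309.5000, S_xy = -336.0000.
Using b1 = S_xy / S_xx = -336.0000 / 309.5000, we get b1 = -1.0856.

-1.0856


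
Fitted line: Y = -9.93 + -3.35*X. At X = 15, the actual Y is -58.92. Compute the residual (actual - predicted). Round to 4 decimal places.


Compute yhat = -9.93 + (-3.35)(15) = -60.1800.
Residual = actual - predicted = -58.92 - -60.1800 = 1.2600.

1.2600


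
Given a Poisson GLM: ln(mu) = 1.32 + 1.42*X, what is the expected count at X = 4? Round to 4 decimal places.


Linear predictor: eta = 1.32 + (1.42)(4) = 7.0000.
Expected count: mu = exp(7.0000) = 1096.6332.

1096.6332


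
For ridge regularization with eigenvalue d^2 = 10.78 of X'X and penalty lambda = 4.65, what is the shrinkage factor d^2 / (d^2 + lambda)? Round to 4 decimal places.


Denominator = d^2 + lambda = 10.78 + 4.65 = 15.4300.
Shrinkage = 10.78 / 15.4300 = 0.6986.

0.6986


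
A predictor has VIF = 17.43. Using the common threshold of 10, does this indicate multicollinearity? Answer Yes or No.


The threshold is 10.
VIF = 17.43 is >= 10.
Multicollinearity indication: Yes.

Yes


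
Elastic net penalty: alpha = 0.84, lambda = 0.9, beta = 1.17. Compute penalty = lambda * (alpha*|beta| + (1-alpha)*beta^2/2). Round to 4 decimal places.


Compute:
L1 = 0.84 * 1.17 = 0.9828.
L2 = 0.16 * 1.17^2 / 2 = 0.1095.
Penalty = 0.9 * (0.9828 + 0.1095) = 0.9831.

0.9831


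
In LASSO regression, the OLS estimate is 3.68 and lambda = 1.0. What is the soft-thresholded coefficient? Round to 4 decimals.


|beta_OLS| = 3.68.
lambda = 1.0.
Since |beta| > lambda, coefficient = sign(beta)*(|beta| - lambda) = 2.6800.
Result = 2.6800.

2.6800


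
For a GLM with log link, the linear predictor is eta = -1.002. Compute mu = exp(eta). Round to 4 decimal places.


The inverse log link gives:
mu = exp(-1.002) = 0.3671.

0.3671


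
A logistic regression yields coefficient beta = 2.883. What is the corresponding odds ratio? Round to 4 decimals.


Odds ratio = exp(beta) = exp(2.883).
= 17.8678.

17.8678


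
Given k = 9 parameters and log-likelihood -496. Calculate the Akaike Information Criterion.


Compute:
2k = 2*9 = 18.
-2*loglik = -2*(-496) = 992.
AIC = 18 + 992 = 1010.

1010


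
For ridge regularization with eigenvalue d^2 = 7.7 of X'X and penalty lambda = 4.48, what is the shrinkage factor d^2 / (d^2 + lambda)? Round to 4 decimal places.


Denominator = d^2 + lambda = 7.7 + 4.48 = 12.1800.
Shrinkage = 7.7 / 12.1800 = 0.6322.

0.6322


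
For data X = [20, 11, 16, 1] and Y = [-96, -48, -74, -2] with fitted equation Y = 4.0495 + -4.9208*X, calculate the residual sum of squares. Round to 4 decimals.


Predicted values from Y = 4.0495 + -4.9208*X.
Residuals: [-1.6335, 2.0793, 0.6833, -1.1287].
SSres = 8.7327.

8.7327


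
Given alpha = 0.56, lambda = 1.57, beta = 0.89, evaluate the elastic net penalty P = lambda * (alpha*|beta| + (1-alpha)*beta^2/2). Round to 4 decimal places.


L1 component = 0.56 * |0.89| = 0.4984.
L2 component = 0.44 * 0.89^2 / 2 = 0.1743.
Penalty = 1.57 * (0.4984 + 0.1743) = 1.57 * 0.6727 = 1.0561.

1.0561


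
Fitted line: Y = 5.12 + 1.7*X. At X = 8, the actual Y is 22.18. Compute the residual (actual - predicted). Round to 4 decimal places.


Compute yhat = 5.12 + (1.7)(8) = 18.7200.
Residual = actual - predicted = 22.18 - 18.7200 = 3.4600.

3.4600


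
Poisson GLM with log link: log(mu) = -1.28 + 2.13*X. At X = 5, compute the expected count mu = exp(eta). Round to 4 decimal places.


eta = -1.28 + 2.13 * 5 = 9.3700.
mu = exp(9.3700) = 11731.1151.

11731.1151


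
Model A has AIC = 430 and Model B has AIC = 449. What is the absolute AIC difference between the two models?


Compute |430 - 449| = 19.
Model A has the smaller AIC.

19


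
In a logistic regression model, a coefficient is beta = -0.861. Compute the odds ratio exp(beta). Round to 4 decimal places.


The odds ratio is computed as:
OR = e^(-0.861) = 0.4227.

0.4227


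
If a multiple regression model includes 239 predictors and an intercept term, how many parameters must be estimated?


Including the intercept, the model has 239 predictor coefficients + 1 intercept.
Total = 240.

240


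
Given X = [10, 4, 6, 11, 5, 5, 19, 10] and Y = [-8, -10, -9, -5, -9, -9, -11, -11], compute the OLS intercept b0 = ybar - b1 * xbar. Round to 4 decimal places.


Compute b1 = -0.0466 from the OLS formula.
With xbar = 8.7500 and ybar = -9.0000, the intercept is:
b0 = -9.0000 - -0.0466 * 8.7500 = -8.5918.

-8.5918


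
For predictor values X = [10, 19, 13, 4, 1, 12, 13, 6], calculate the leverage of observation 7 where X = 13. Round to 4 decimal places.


Mean of X: xbar = 9.7500.
SXX = 235.5000.
For X = 13: h = 1/8 + (13 - 9.7500)^2/235.5000 = 0.1699.

0.1699


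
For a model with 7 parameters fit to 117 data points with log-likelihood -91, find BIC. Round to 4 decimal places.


ln(117) = 4.762174.
k * ln(n) = 7 * 4.762174 = 33.335218.
-2L = 182.
BIC = 33.335218 + 182 = 215.335218, which rounds to 215.3352.

215.3352


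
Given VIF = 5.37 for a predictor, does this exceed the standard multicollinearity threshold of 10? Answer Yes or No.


Check: VIF = 5.37 vs threshold = 10.
Since 5.37 < 10, the answer is No.

No


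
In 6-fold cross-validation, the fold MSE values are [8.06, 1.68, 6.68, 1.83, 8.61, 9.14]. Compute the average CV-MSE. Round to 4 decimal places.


Sum of fold MSEs = 36.0000.
Average = 36.0000 / 6 = 6.0000.

6.0000


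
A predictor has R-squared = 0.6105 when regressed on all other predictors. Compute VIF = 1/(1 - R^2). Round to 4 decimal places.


VIF = 1 / (1 - 0.6105).
= 1 / 0.3895 = 2.5674.

2.5674


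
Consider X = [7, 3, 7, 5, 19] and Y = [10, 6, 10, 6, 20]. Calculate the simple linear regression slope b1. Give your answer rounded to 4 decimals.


Calculate xbar = 8.2000, ybar = 10.4000.
S_xx = 156.8000, S_xy = 141.6000.
Using b1 = S_xy / S_xx = 141.6000 / 156.8000, we get b1 = 0.9031.

0.9031


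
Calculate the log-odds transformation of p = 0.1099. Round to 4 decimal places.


Compute the odds: 0.1099/0.8901 = 0.1235.
Take the natural log: ln(0.1235) = -2.0918.

-2.0918


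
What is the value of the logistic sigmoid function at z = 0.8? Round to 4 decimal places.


First, exp(-0.8000) = 0.4493.
Then sigma(z) = 1/(1 + 0.4493) = 0.6900.

0.6900


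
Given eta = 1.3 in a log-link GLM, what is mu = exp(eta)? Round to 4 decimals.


mu = exp(eta) = exp(1.3).
= 3.6693.

3.6693


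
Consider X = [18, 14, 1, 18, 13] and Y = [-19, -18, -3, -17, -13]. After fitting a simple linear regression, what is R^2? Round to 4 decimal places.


After computing the OLS fit (b0=-2.4353, b1=-0.9035):
SSres = 12.9856, SStot = 172.0000.
R^2 = 1 - 12.9856/172.0000 = 0.9245.

0.9245


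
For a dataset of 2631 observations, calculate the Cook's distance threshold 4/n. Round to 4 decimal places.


The threshold is 4/n.
4/2631 = 0.0015.

0.0015


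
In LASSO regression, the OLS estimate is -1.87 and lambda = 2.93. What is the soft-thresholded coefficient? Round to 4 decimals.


Check: |-1.87| = 1.87 vs lambda = 2.93.
Since |beta| <= lambda, the coefficient is set to 0.
Soft-thresholded coefficient = 0.0000.

0.0000


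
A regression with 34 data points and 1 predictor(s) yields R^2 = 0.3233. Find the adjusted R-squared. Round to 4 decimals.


Adjusted R^2 = 1 - (1 - R^2) * (n-1)/(n-p-1).
(1 - R^2) = 0.6767.
(n-1)/(n-p-1) = 33/32.
(1 - R^2) * (n-1) = 0.6767 * 33 = 22.3311.
Divide by (n-p-1): 22.3311 / 32 = 0.6978.
Adj R^2 = 1 - 0.6978 = 0.3022.

0.3022


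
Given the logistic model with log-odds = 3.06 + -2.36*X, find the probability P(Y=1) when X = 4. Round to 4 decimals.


Compute z = 3.06 + (-2.36)(4) = -6.3800.
exp(-z) = 589.9277.
P = 1/(1 + 589.9277) = 0.0017.

0.0017


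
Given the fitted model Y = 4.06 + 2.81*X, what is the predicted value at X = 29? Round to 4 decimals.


Substitute X = 29 into the equation:
Y = 4.06 + 2.81 * 29 = 4.06 + 81.4900 = 85.5500.

85.5500


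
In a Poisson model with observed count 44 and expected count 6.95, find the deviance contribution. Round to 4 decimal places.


Compute y*ln(y/mu) = 44*ln(44/6.95) = 44*1.845448 = 81.199712.
y - mu = 37.05.
D = 2*(81.199712 - (37.05)) = 88.299424, which rounds to 88.2994.

88.2994


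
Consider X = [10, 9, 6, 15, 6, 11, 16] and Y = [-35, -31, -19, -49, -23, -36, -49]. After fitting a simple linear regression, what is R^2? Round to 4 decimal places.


After computing the OLS fit (b0=-4.2713, b1=-2.9055):
SSres = 16.5915, SStot = 807.7143.
R^2 = 1 - 16.5915/807.7143 = 0.9795.

0.9795


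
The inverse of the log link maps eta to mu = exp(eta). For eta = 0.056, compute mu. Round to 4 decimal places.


The inverse log link gives:
mu = exp(0.056) = 1.0576.

1.0576


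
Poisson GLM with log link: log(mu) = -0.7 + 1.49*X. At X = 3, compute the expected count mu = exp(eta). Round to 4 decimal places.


Compute eta = -0.7 + 1.49 * 3 = 3.7700.
Apply inverse link: mu = e^3.7700 = 43.3801.

43.3801


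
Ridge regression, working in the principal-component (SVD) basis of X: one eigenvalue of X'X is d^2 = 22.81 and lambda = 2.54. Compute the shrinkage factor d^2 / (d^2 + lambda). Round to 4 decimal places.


Compute the denominator: 22.81 + 2.54 = 25.3500.
Shrinkage factor = 22.81 / 25.3500 = 0.8998.

0.8998


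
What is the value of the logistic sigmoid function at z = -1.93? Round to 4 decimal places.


exp(1.9300) = 6.8895.
1 + exp(-z) = 7.8895.
sigmoid = 1/7.8895 = 0.1268.

0.1268


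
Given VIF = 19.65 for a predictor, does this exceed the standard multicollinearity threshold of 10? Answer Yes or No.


The threshold is 10.
VIF = 19.65 is >= 10.
Multicollinearity indication: Yes.

Yes


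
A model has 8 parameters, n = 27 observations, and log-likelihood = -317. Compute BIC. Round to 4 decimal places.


k * ln(n) = 8 * ln(27) = 8 * 3.295837 = 26.366696.
-2 * loglik = -2 * (-317) = 634.
BIC = 26.366696 + 634 = 660.366696, which rounds to 660.3667.

660.3667


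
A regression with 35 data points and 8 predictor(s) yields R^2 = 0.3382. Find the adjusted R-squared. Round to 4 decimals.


Adjusted R^2 = 1 - (1 - R^2) * (n-1)/(n-p-1).
(1 - R^2) = 0.6618.
(n-1)/(n-p-1) = 34/26.
(1 - R^2) * (n-1) = 0.6618 * 34 = 22.5012.
Divide by (n-p-1): 22.5012 / 26 = 0.8654.
Adj R^2 = 1 - 0.8654 = 0.1346.

0.1346


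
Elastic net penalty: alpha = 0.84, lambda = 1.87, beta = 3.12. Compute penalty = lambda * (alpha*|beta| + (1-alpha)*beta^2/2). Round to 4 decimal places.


Compute:
L1 = 0.84 * 3.12 = 2.6208.
L2 = 0.16 * 3.12^2 / 2 = 0.7788.
Penalty = 1.87 * (2.6208 + 0.7788) = 6.3572.

6.3572


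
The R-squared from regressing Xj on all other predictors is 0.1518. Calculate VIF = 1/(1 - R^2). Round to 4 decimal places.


Using VIF = 1/(1 - R^2_j):
1 - 0.1518 = 0.8482.
VIF = 1.1790.

1.1790


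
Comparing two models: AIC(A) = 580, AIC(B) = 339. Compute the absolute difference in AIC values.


Compute |580 - 339| = 241.
Model B has the smaller AIC.

241


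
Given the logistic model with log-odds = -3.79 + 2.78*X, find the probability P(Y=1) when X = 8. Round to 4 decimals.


Linear predictor: z = -3.79 + 2.78 * 8 = 18.4500.
P = 1/(1 + exp(-18.4500)) = 1/(1 + 0.0000) = 1.0000.

1.0000


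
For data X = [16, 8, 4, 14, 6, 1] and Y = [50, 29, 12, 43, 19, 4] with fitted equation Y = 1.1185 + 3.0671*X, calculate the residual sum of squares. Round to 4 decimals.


Predicted values from Y = 1.1185 + 3.0671*X.
Residuals: [-0.1921, 3.3447, -1.3869, -1.0579, -0.5211, -0.1856].
SSres = 14.5726.

14.5726


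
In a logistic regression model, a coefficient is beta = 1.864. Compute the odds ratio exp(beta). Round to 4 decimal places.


The odds ratio is computed as:
OR = e^(1.864) = 6.4495.

6.4495


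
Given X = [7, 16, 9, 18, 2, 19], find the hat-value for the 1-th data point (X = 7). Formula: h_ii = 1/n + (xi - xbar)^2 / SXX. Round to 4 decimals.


Compute xbar = 11.8333 with n = 6 observations.
SXX = 234.8333.
Leverage = 1/6 + (7 - 11.8333)^2/234.8333 = 0.2661.

0.2661


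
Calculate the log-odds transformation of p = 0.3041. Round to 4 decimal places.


Compute the odds: 0.3041/0.6959 = 0.4370.
Take the natural log: ln(0.4370) = -0.8278.

-0.8278


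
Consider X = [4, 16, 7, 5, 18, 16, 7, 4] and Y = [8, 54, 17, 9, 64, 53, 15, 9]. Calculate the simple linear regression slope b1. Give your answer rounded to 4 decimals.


First compute the means: xbar = 9.6250, ybar = 28.6250.
Then S_xx = sum((xi - xbar)^2) = 249.8750.
S_xy = sum((xi - xbar)(yi - ybar)) = 996.8750.
b1 = S_xy / S_xx = 996.8750 / 249.8750 = 3.9895.

3.9895


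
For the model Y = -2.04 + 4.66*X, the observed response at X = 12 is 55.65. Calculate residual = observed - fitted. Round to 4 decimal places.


Fitted value at X = 12 is yhat = -2.04 + 4.66*12 = 53.8800.
Residual = 55.65 - 53.8800 = 1.7700.

1.7700


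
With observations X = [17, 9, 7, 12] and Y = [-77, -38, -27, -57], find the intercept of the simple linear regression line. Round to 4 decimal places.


Compute b1 = -5.0264 from the OLS formula.
With xbar = 11.2500 and ybar = -49.7500, the intercept is:
b0 = -49.7500 - -5.0264 * 11.2500 = 6.7974.

6.7974


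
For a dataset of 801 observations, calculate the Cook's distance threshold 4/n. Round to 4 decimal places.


Cook's distance cutoff = 4/n = 4/801.
= 0.0050.

0.0050


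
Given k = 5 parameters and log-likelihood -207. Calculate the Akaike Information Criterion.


AIC = 2*5 - 2*(-207).
= 10 + 414 = 424.

424


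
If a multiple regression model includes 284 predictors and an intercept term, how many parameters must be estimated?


Total coefficients = number of predictors + 1 (for the intercept).
= 284 + 1 = 285.

285


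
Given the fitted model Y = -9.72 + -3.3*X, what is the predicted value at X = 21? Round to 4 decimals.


Predicted value:
Y = -9.72 + (-3.3)(21) = -9.72 + -69.3000 = -79.0200.

-79.0200


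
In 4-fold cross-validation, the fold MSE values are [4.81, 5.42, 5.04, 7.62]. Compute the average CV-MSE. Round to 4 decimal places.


Total MSE across folds = 22.8900.
CV-MSE = 22.8900/4 = 5.7225.

5.7225


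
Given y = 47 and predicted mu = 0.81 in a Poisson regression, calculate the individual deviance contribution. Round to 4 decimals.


y/mu = 47/0.81 = 58.024691 (approx.), and ln(47/0.81) = 4.060869.
y * ln(y/mu) = 47 * 4.060869 = 190.860843.
y - mu = 46.19.
D = 2 * (190.860843 - 46.19) = 289.341686, which rounds to 289.3417.

289.3417


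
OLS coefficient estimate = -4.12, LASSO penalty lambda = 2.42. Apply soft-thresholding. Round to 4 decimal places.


|beta_OLS| = 4.12.
lambda = 2.42.
Since |beta| > lambda, coefficient = sign(beta)*(|beta| - lambda) = -1.7000.
Result = -1.7000.

-1.7000


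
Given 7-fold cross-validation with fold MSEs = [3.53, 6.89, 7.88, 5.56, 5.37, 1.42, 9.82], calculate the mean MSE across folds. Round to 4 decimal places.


Sum of fold MSEs = 40.4700.
Average = 40.4700 / 7 = 5.7814.

5.7814


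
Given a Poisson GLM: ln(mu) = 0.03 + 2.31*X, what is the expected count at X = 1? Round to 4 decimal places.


Linear predictor: eta = 0.03 + (2.31)(1) = 2.3400.
Expected count: mu = exp(2.3400) = 10.3812.

10.3812


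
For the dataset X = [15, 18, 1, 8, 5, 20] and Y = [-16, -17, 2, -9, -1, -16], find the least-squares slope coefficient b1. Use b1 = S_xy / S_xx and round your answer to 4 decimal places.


First compute the means: xbar = 11.1667, ybar = -9.5000.
Then S_xx = sum((xi - xbar)^2) = 290.8333.
S_xy = sum((xi - xbar)(yi - ybar)) = -304.5000.
b1 = S_xy / S_xx = -304.5000 / 290.8333 = -1.0470.

-1.0470


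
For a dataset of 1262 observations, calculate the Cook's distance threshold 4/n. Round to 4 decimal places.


Cook's distance cutoff = 4/n = 4/1262.
= 0.0032.

0.0032


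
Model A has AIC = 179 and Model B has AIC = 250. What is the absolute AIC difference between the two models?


|AIC_A - AIC_B| = |179 - 250| = 71.
Model A is preferred (lower AIC).

71


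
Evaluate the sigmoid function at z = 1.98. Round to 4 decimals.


Compute exp(-1.9800) = 0.1381.
Sigmoid = 1 / (1 + 0.1381) = 1 / 1.1381 = 0.8787.

0.8787


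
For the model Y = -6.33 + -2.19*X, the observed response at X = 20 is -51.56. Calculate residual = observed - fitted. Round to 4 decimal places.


Compute yhat = -6.33 + (-2.19)(20) = -50.1300.
Residual = actual - predicted = -51.56 - -50.1300 = -1.4300.

-1.4300


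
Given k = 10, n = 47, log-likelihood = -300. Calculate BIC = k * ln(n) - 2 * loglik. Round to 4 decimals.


ln(47) = 3.850148.
k * ln(n) = 10 * 3.850148 = 38.501480.
-2L = 600.
BIC = 38.501480 + 600 = 638.501480, which rounds to 638.5015.

638.5015


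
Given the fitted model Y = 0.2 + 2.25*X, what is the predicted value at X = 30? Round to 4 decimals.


Predicted value:
Y = 0.2 + (2.25)(30) = 0.2 + 67.5000 = 67.7000.

67.7000


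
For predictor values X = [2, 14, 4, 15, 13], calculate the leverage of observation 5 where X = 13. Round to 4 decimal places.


n = 5, xbar = 9.6000.
SXX = sum((xi - xbar)^2) = 149.2000.
h = 1/5 + (13 - 9.6000)^2 / 149.2000 = 0.2775.

0.2775


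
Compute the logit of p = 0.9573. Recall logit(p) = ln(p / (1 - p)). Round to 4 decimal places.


Compute the odds: 0.9573/0.0427 = 22.4192.
Take the natural log: ln(22.4192) = 3.1099.

3.1099


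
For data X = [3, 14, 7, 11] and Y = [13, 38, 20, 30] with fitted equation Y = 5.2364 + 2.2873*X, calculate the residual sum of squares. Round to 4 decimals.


Predicted values from Y = 5.2364 + 2.2873*X.
Residuals: [0.9017, 0.7414, -1.2475, -0.3967].
SSres = 3.0764.

3.0764


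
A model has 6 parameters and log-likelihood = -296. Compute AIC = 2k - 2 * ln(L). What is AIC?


Compute:
2k = 2*6 = 12.
-2*loglik = -2*(-296) = 592.
AIC = 12 + 592 = 604.

604


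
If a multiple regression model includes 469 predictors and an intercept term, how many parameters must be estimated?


Including the intercept, the model has 469 predictor coefficients + 1 intercept.
Total = 470.

470


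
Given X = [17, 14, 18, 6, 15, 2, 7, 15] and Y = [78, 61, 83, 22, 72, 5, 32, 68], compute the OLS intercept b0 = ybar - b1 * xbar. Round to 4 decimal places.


First find the slope: b1 = 4.9004.
Means: xbar = 11.7500, ybar = 52.6250.
b0 = ybar - b1 * xbar = 52.6250 - 4.9004 * 11.7500 = -4.9548.

-4.9548


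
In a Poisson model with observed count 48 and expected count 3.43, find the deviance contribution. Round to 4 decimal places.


y/mu = 48/3.43 = 13.994169 (approx.), and ln(48/3.43) = 2.638641.
y * ln(y/mu) = 48 * 2.638641 = 126.654768.
y - mu = 44.57.
D = 2 * (126.654768 - 44.57) = 164.169536, which rounds to 164.1695.

164.1695


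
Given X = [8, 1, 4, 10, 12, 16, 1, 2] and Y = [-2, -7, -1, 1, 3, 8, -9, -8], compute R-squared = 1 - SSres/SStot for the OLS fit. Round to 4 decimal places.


The fitted line is Y = -8.6783 + 1.0079*X.
SSres = 19.8612, SStot = 244.8750.
R^2 = 1 - SSres/SStot = 0.9189.

0.9189


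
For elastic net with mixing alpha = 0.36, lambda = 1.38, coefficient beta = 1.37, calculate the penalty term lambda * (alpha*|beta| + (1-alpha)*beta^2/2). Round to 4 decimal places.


alpha * |beta| = 0.36 * 1.37 = 0.4932.
(1-alpha) * beta^2/2 = 0.64 * 1.8769/2 = 0.6006.
Total = 1.38 * (0.4932 + 0.6006) = 1.5095.

1.5095


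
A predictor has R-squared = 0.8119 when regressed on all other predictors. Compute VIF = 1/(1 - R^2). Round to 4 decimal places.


Denominator: 1 - 0.8119 = 0.1881.
VIF = 1 / 0.1881 = 5.3163.

5.3163


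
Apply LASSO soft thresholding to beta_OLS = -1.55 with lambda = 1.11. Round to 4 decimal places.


|beta_OLS| = 1.55.
lambda = 1.11.
Since |beta| > lambda, coefficient = sign(beta)*(|beta| - lambda) = -0.4400.
Result = -0.4400.

-0.4400


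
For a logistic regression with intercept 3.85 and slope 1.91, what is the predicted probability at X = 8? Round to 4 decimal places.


Linear predictor: z = 3.85 + 1.91 * 8 = 19.1300.
P = 1/(1 + exp(-19.1300)) = 1/(1 + 0.0000) = 1.0000.

1.0000


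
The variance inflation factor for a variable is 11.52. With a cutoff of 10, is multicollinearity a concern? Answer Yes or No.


The threshold is 10.
VIF = 11.52 is >= 10.
Multicollinearity indication: Yes.

Yes


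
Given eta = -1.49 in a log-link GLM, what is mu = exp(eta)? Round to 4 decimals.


The inverse log link gives:
mu = exp(-1.49) = 0.2254.

0.2254


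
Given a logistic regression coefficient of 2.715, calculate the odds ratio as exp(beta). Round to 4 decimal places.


exp(2.715) = 15.1046.
So the odds ratio is 15.1046.

15.1046


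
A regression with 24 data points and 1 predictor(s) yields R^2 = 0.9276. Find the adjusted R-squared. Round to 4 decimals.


Using the formula:
(1 - 0.9276) = 0.0724.
Multiply by 23/22: 0.0724 * 23 = 1.6652, then 1.6652 / 22 = 0.0757.
Adj R^2 = 1 - 0.0757 = 0.9243.

0.9243


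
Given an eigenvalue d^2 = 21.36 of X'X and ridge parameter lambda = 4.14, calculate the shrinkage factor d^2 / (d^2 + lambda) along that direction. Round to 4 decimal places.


Compute the denominator: 21.36 + 4.14 = 25.5000.
Shrinkage factor = 21.36 / 25.5000 = 0.8376.

0.8376


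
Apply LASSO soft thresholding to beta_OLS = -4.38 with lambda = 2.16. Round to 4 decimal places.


|beta_OLS| = 4.38.
lambda = 2.16.
Since |beta| > lambda, coefficient = sign(beta)*(|beta| - lambda) = -2.2200.
Result = -2.2200.

-2.2200


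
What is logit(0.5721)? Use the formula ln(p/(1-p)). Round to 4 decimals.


Compute the odds: 0.5721/0.4279 = 1.3370.
Take the natural log: ln(1.3370) = 0.2904.

0.2904


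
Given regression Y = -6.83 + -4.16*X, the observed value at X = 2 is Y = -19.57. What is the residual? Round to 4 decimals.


Predicted = -6.83 + -4.16 * 2 = -15.1500.
Residual = -19.57 - -15.1500 = -4.4200.

-4.4200


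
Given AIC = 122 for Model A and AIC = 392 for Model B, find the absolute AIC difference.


|AIC_A - AIC_B| = |122 - 392| = 270.
Model A is preferred (lower AIC).

270


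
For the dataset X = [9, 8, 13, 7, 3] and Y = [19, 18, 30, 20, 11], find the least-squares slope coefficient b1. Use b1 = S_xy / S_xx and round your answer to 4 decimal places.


The sample means are xbar = 8.0000 and ybar = 19.6000.
Compute S_xx = 52.0000 and S_xy = 94.0000.
Slope b1 = S_xy / S_xx = 94.0000 / 52.0000 = 1.8077.

1.8077


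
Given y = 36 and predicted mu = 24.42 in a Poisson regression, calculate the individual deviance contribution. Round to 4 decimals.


First: ln(36/24.42) = 0.388116.
Then: 36 * 0.388116 = 13.972176.
y - mu = 36 - 24.42 = 11.58.
D = 2(13.972176 - 11.58) = 4.784352, which rounds to 4.7844.

4.7844


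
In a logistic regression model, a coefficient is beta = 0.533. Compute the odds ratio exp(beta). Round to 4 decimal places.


exp(0.533) = 1.7040.
So the odds ratio is 1.7040.

1.7040


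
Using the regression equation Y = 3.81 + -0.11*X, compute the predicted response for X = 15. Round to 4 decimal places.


Plug X = 15 into Y = 3.81 + -0.11*X:
Y = 3.81 + -1.6500 = 2.1600.

2.1600


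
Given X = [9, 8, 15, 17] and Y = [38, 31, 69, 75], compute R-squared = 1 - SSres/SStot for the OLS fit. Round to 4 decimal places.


Fit the OLS line: b0 = -7.3745, b1 = 4.9489.
SSres = 9.8468.
SStot = 1448.7500.
R^2 = 1 - 9.8468/1448.7500 = 0.9932.

0.9932


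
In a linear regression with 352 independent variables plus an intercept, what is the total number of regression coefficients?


Total coefficients = number of predictors + 1 (for the intercept).
= 352 + 1 = 353.

353


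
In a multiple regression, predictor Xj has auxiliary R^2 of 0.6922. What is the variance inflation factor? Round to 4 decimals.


VIF = 1 / (1 - 0.6922).
= 1 / 0.3078 = 3.2489.

3.2489


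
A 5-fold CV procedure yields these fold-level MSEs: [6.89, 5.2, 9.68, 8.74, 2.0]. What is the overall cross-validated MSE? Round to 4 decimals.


Sum of fold MSEs = 32.5100.
Average = 32.5100 / 5 = 6.5020.

6.5020


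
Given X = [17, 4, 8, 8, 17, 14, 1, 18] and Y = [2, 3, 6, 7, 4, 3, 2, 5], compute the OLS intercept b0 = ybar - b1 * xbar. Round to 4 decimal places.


The slope is b1 = 0.0135.
Sample means are xbar = 10.8750 and ybar = 4.0000.
Intercept: b0 = 4.0000 - (0.0135)(10.8750) = 3.8535.

3.8535


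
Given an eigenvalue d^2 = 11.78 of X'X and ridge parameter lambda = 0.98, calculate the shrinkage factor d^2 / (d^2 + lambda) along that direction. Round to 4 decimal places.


Compute the denominator: 11.78 + 0.98 = 12.7600.
Shrinkage factor = 11.78 / 12.7600 = 0.9232.

0.9232


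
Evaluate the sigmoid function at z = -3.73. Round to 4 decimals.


First, exp(3.7300) = 41.6791.
Then sigma(z) = 1/(1 + 41.6791) = 0.0234.

0.0234


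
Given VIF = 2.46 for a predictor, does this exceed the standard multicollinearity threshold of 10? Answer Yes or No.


Check: VIF = 2.46 vs threshold = 10.
Since 2.46 < 10, the answer is No.

No


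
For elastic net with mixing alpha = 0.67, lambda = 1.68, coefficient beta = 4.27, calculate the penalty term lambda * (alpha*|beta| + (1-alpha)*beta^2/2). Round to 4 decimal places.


alpha * |beta| = 0.67 * 4.27 = 2.8609.
(1-alpha) * beta^2/2 = 0.33 * 18.2329/2 = 3.0084.
Total = 1.68 * (2.8609 + 3.0084) = 9.8605.

9.8605


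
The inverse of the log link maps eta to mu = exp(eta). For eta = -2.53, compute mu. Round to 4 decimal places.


mu = exp(eta) = exp(-2.53).
= 0.0797.

0.0797


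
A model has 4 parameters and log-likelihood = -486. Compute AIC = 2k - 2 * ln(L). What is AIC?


Compute:
2k = 2*4 = 8.
-2*loglik = -2*(-486) = 972.
AIC = 8 + 972 = 980.

980


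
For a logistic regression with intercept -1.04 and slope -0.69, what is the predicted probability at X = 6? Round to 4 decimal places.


Compute z = -1.04 + (-0.69)(6) = -5.1800.
exp(-z) = 177.6828.
P = 1/(1 + 177.6828) = 0.0056.

0.0056


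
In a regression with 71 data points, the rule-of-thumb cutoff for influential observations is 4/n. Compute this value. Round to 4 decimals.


The threshold is 4/n.
4/71 = 0.0563.

0.0563


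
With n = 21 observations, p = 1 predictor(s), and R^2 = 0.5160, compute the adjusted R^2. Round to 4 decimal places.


Using the formula:
(1 - 0.5160) = 0.4840.
Multiply by 20/19: 0.4840 * 20 = 9.6800, then 9.6800 / 19 = 0.5095.
Adj R^2 = 1 - 0.5095 = 0.4905.

0.4905


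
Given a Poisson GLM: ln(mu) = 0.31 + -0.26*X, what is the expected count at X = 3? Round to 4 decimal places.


Compute eta = 0.31 + -0.26 * 3 = -0.4700.
Apply inverse link: mu = e^-0.4700 = 0.6250.

0.6250


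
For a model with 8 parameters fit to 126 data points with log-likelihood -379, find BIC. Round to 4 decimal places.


Compute k*ln(n) = 8*ln(126) = 8*4.836282 = 38.690256.
Then -2*loglik = 758.
BIC = 38.690256 + 758 = 796.690256, which rounds to 796.6903.

796.6903


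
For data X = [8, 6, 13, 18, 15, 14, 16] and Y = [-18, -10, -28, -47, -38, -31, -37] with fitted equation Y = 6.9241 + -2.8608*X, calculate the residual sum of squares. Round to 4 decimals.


For each point, residual = actual - predicted.
Residuals: [-2.0377, 0.2407, 2.2663, -2.4297, -2.0121, 2.1271, 1.8487].
Sum of squared residuals = 27.2405.

27.2405


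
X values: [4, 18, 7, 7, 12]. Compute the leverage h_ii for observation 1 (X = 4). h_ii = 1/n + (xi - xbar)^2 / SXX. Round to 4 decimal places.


Mean of X: xbar = 9.6000.
SXX = 121.2000.
For X = 4: h = 1/5 + (4 - 9.6000)^2/121.2000 = 0.4587.

0.4587


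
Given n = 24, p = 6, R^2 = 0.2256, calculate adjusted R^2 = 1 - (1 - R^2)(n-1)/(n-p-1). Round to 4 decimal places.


Using the formula:
(1 - 0.2256) = 0.7744.
Multiply by 23/17: 0.7744 * 23 = 17.8112, then 17.8112 / 17 = 1.0477.
Adj R^2 = 1 - 1.0477 = -0.0477.

-0.0477


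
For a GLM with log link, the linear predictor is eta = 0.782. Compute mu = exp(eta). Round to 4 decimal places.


Apply the inverse link:
mu = e^0.782 = 2.1858.

2.1858


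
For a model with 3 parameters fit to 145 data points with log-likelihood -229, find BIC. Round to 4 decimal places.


k * ln(n) = 3 * ln(145) = 3 * 4.976734 = 14.930202.
-2 * loglik = -2 * (-229) = 458.
BIC = 14.930202 + 458 = 472.930202, which rounds to 472.9302.

472.9302


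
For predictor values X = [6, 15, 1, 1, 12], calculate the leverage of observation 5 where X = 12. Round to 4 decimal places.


Mean of X: xbar = 7.0000.
SXX = 162.0000.
For X = 12: h = 1/5 + (12 - 7.0000)^2/162.0000 = 0.3543.

0.3543


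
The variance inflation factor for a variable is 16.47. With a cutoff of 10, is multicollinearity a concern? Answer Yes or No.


Check: VIF = 16.47 vs threshold = 10.
Since 16.47 >= 10, the answer is Yes.

Yes


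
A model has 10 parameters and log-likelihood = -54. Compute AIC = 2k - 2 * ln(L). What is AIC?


AIC = 2k - 2*loglik = 2(10) - 2(-54).
= 20 + 108 = 128.

128


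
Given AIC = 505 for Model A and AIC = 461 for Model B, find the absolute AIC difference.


Absolute difference = |505 - 461| = 44.
The model with lower AIC (B) is preferred.

44


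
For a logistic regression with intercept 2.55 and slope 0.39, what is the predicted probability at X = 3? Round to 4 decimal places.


Compute z = 2.55 + (0.39)(3) = 3.7200.
exp(-z) = 0.0242.
P = 1/(1 + 0.0242) = 0.9763.

0.9763


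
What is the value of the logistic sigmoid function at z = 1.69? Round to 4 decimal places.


exp(-1.6900) = 0.1845.
1 + exp(-z) = 1.1845.
sigmoid = 1/1.1845 = 0.8442.

0.8442


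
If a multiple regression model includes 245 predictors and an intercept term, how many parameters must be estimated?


Each predictor gets one coefficient, plus one intercept.
Total parameters = 245 + 1 = 246.

246


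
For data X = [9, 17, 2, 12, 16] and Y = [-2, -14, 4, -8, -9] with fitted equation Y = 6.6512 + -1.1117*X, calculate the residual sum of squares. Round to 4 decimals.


Predicted values from Y = 6.6512 + -1.1117*X.
Residuals: [1.3541, -1.7523, -0.4278, -1.3108, 2.1360].
SSres = 11.3678.

11.3678


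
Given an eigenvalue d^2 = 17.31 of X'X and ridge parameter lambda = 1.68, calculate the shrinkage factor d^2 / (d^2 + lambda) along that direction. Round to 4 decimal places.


Compute the denominator: 17.31 + 1.68 = 18.9900.
Shrinkage factor = 17.31 / 18.9900 = 0.9115.

0.9115


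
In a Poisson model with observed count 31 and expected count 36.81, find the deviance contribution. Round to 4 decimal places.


First: ln(31/36.81) = -0.171782.
Then: 31 * -0.171782 = -5.325242.
y - mu = 31 - 36.81 = -5.81.
D = 2(-5.325242 - -5.81) = 0.969516, which rounds to 0.9695.

0.9695
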